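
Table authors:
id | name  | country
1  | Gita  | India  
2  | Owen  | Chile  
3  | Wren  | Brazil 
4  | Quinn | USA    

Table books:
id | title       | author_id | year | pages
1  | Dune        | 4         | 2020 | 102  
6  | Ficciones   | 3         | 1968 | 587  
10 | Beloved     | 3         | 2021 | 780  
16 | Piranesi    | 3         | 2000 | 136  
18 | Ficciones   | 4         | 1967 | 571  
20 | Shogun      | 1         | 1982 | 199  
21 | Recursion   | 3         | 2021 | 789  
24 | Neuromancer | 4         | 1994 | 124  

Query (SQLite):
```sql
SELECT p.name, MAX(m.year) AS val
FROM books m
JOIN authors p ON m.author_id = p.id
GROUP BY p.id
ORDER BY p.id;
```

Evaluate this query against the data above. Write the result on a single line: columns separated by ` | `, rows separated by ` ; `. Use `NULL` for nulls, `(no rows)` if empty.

Gita | 1982 ; Wren | 2021 ; Quinn | 2020

Join each books row to its authors via author_id.
Group joined rows by authors.id; compute MAX(m.year) per group.
  1: ids {20} → MAX(m.year)=1982
  3: ids {6, 10, 16, 21} → MAX(m.year)=2021
  4: ids {1, 18, 24} → MAX(m.year)=2020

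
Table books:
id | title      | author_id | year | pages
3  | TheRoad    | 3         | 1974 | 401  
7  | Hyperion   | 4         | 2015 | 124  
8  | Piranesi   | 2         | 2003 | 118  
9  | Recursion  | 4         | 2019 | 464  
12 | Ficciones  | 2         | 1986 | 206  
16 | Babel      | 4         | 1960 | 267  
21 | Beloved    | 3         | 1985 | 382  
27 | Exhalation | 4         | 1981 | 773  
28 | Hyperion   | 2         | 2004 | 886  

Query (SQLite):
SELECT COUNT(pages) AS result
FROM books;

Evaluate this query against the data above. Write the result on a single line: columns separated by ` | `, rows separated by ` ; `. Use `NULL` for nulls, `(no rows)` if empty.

9

All pages values: [401, 124, 118, 464, 206, 267, 382, 773, 886].
COUNT(pages) counts non-NULL values → 9.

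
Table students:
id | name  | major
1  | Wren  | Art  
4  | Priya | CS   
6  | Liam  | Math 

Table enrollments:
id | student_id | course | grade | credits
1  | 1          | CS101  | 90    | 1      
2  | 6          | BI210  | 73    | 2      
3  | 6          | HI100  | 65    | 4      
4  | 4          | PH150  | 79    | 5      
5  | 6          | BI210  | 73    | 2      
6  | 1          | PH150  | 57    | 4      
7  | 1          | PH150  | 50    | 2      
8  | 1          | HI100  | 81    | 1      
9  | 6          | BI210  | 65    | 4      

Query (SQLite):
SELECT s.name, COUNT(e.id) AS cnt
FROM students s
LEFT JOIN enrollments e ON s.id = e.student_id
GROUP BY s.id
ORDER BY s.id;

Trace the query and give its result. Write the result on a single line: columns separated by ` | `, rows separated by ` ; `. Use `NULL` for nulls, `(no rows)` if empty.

Wren | 4 ; Priya | 1 ; Liam | 4

LEFT JOIN keeps every students row; unmatched ones get NULL for enrollments columns.
Group by students.id and compute COUNT(e.id). COUNT(col) of an all-NULL group is 0.
  1: ids {1, 6, 7, 8} → COUNT(e.id)=4
  4: ids {4} → COUNT(e.id)=1
  6: ids {2, 3, 5, 9} → COUNT(e.id)=4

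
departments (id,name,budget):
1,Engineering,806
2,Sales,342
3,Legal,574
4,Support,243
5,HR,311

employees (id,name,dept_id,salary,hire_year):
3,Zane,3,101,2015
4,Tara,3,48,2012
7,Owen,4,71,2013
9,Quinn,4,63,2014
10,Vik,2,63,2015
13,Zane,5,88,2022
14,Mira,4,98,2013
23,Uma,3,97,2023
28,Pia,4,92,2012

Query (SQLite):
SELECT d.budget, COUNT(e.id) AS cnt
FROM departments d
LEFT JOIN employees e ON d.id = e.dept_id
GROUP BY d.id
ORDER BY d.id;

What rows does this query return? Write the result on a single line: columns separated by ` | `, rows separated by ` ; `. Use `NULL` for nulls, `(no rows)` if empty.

806 | 0 ; 342 | 1 ; 574 | 3 ; 243 | 4 ; 311 | 1

LEFT JOIN keeps every departments row; unmatched ones get NULL for employees columns.
Group by departments.id and compute COUNT(e.id). COUNT(col) of an all-NULL group is 0.
  1: ids {—} → COUNT(e.id)=0
  2: ids {10} → COUNT(e.id)=1
  3: ids {3, 4, 23} → COUNT(e.id)=3
  4: ids {7, 9, 14, 28} → COUNT(e.id)=4
  5: ids {13} → COUNT(e.id)=1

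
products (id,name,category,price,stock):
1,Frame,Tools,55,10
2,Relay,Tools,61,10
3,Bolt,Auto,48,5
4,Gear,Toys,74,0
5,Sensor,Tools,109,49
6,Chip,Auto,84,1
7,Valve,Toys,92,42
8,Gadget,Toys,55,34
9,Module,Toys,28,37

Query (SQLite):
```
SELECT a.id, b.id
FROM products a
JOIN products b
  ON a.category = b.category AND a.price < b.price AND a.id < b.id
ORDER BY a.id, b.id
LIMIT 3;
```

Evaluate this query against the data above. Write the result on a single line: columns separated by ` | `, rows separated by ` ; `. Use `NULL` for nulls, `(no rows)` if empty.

Pairs (a,b) with same category, a.price < b.price, a.id < b.id.
category groups: Auto:{3,6} Tools:{1,2,5} Toys:{4,7,8,9}
Ordered by (a.id, b.id); first 3.

1 | 2 ; 1 | 5 ; 2 | 5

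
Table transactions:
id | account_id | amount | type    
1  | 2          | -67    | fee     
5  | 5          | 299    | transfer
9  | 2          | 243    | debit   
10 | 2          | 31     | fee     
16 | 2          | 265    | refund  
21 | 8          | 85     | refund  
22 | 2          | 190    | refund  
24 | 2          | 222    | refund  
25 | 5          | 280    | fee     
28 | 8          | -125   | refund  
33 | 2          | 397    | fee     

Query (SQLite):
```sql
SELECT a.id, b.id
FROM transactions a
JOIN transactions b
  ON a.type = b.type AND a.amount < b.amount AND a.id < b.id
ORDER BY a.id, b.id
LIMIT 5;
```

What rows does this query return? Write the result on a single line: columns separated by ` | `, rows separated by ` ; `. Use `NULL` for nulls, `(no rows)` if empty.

1 | 10 ; 1 | 25 ; 1 | 33 ; 10 | 25 ; 10 | 33

Pairs (a,b) with same type, a.amount < b.amount, a.id < b.id.
type groups: debit:{9} fee:{1,10,25,33} refund:{16,21,22,24,28} transfer:{5}
Ordered by (a.id, b.id); first 5.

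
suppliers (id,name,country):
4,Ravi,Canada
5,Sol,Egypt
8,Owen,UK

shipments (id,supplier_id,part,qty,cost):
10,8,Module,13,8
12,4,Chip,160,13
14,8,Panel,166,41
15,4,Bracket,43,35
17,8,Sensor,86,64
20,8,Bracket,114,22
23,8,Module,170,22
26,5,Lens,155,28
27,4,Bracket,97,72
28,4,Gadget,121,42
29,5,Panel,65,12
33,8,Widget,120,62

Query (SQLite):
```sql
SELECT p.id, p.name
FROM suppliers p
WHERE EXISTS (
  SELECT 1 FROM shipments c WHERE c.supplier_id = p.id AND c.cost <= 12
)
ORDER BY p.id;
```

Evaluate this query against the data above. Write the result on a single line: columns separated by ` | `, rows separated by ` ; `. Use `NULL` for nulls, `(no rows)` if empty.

5 | Sol ; 8 | Owen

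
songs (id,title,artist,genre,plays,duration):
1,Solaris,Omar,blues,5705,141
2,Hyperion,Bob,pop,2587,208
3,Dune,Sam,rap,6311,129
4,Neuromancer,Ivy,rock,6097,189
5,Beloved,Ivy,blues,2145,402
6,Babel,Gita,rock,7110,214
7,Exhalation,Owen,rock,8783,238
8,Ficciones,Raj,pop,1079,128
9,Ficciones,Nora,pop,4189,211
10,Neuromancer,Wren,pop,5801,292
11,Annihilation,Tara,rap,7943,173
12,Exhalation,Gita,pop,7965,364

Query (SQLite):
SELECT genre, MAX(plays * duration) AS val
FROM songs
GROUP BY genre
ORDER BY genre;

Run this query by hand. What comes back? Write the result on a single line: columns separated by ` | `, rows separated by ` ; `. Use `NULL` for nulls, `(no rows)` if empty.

For each row compute plays * duration.
Group by genre; take MAX of the expression per group.
  blues: ids {1, 5} → MAX(plays * duration)=862290
  pop: ids {2, 8, 9, 10, 12} → MAX(plays * duration)=2899260
  rap: ids {3, 11} → MAX(plays * duration)=1374139
  rock: ids {4, 6, 7} → MAX(plays * duration)=2090354

blues | 862290 ; pop | 2899260 ; rap | 1374139 ; rock | 2090354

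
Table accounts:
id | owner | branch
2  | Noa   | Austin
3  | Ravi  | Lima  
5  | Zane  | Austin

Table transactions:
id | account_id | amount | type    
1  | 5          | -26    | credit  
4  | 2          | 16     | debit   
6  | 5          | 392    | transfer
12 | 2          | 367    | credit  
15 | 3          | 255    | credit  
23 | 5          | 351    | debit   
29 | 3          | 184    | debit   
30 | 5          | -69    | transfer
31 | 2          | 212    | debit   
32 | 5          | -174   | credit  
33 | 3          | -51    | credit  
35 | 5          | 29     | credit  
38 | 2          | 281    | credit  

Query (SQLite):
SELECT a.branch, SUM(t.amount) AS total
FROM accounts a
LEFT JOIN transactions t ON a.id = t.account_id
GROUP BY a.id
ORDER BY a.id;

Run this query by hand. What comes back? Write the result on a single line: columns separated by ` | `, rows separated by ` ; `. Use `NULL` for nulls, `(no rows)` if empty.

Austin | 876 ; Lima | 388 ; Austin | 503

LEFT JOIN keeps every accounts row; unmatched ones get NULL for transactions columns.
Group by accounts.id and compute SUM(t.amount). SUM over an all-NULL group is NULL.
  2: ids {4, 12, 31, 38} → SUM(t.amount)=876
  3: ids {15, 29, 33} → SUM(t.amount)=388
  5: ids {1, 6, 23, 30, 32, 35} → SUM(t.amount)=503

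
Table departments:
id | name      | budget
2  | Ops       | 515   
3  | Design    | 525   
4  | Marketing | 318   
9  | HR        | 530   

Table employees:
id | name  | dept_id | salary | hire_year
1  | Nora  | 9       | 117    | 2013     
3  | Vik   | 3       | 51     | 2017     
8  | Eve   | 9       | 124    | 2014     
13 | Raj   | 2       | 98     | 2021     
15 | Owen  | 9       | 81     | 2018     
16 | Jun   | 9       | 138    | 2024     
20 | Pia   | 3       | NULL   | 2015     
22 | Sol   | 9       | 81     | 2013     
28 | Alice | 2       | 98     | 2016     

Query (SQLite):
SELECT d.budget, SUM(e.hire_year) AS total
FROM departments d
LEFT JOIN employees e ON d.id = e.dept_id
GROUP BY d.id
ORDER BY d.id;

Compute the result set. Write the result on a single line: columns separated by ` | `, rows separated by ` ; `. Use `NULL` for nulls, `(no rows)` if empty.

LEFT JOIN keeps every departments row; unmatched ones get NULL for employees columns.
Group by departments.id and compute SUM(e.hire_year). SUM over an all-NULL group is NULL.
  2: ids {13, 28} → SUM(e.hire_year)=4037
  3: ids {3, 20} → SUM(e.hire_year)=4032
  4: ids {—} → SUM(e.hire_year)=NULL
  9: ids {1, 8, 15, 16, 22} → SUM(e.hire_year)=10082

515 | 4037 ; 525 | 4032 ; 318 | NULL ; 530 | 10082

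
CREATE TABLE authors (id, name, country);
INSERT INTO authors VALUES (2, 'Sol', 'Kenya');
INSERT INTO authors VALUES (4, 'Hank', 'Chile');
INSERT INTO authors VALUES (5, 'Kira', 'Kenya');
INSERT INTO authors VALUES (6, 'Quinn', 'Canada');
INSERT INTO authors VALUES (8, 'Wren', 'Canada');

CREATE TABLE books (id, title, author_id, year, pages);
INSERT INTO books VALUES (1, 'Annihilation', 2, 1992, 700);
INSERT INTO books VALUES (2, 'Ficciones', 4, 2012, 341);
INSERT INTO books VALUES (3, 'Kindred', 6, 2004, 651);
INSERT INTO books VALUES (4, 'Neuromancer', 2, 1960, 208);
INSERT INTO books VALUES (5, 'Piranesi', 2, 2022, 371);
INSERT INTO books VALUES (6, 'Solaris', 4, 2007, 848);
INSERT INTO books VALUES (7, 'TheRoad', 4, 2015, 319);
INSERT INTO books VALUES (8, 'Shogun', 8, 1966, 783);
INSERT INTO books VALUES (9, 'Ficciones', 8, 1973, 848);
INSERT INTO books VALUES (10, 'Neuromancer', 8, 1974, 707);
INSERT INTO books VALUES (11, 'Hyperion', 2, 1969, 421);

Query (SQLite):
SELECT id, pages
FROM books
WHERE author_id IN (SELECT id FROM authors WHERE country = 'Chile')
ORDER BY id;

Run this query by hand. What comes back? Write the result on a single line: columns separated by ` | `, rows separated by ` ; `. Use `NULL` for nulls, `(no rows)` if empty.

Inner query: authors.id where country = 'Chile'.
Outer: keep books rows whose author_id is in that set.
Inner query → {4}

2 | 341 ; 6 | 848 ; 7 | 319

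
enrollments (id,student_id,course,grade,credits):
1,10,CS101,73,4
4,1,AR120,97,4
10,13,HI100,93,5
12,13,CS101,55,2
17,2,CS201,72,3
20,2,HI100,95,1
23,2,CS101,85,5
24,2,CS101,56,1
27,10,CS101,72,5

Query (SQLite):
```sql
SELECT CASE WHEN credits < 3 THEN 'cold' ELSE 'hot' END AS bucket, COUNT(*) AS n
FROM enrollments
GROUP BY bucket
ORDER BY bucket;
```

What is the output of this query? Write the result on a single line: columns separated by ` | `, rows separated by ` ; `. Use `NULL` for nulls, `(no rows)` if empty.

Bucket rows by credits < 3 → 'cold' else 'hot'; count each bucket.

cold | 3 ; hot | 6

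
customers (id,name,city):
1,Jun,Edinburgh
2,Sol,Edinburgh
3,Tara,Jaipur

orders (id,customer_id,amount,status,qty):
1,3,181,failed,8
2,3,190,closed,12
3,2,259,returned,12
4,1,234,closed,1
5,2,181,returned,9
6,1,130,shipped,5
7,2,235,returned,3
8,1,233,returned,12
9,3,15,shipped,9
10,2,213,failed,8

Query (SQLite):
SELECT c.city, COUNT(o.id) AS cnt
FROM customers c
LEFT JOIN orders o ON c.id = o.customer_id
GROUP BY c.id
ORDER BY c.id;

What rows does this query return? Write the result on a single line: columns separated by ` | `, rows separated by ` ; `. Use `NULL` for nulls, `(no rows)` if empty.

LEFT JOIN keeps every customers row; unmatched ones get NULL for orders columns.
Group by customers.id and compute COUNT(o.id). COUNT(col) of an all-NULL group is 0.
  1: ids {4, 6, 8} → COUNT(o.id)=3
  2: ids {3, 5, 7, 10} → COUNT(o.id)=4
  3: ids {1, 2, 9} → COUNT(o.id)=3

Edinburgh | 3 ; Edinburgh | 4 ; Jaipur | 3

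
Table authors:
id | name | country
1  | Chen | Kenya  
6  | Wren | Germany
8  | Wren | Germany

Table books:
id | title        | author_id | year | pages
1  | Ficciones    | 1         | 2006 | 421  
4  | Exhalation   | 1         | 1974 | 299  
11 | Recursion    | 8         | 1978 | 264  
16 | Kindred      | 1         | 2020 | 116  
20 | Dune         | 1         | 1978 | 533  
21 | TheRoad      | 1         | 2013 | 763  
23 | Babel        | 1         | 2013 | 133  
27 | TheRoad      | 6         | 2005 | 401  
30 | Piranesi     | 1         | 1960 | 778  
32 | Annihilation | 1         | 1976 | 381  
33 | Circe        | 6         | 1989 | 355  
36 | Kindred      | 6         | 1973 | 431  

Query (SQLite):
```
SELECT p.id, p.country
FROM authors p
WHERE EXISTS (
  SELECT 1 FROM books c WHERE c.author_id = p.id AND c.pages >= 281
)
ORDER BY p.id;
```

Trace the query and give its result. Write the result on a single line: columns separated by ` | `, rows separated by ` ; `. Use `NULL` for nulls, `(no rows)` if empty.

For each authors row, check whether any books with matching author_id has pages >= 281.
Keep rows where that is true.

1 | Kenya ; 6 | Germany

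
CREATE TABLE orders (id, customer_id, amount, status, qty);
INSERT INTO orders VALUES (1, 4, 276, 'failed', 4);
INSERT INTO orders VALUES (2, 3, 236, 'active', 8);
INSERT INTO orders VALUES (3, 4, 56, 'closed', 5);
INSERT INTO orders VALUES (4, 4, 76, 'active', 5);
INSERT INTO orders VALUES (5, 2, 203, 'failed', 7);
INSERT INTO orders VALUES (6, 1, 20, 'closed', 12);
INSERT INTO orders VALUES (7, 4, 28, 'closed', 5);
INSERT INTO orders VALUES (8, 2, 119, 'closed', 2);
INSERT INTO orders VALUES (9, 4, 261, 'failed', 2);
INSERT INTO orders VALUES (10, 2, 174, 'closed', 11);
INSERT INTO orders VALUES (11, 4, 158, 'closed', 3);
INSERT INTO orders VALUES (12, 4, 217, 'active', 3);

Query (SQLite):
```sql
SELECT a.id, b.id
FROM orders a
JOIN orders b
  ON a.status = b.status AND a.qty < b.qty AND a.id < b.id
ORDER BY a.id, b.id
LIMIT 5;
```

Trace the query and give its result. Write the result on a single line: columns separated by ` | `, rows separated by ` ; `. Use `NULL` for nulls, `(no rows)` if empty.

1 | 5 ; 3 | 6 ; 3 | 10 ; 7 | 10 ; 8 | 10

Pairs (a,b) with same status, a.qty < b.qty, a.id < b.id.
status groups: active:{2,4,12} closed:{3,6,7,8,10,11} failed:{1,5,9}
Ordered by (a.id, b.id); first 5.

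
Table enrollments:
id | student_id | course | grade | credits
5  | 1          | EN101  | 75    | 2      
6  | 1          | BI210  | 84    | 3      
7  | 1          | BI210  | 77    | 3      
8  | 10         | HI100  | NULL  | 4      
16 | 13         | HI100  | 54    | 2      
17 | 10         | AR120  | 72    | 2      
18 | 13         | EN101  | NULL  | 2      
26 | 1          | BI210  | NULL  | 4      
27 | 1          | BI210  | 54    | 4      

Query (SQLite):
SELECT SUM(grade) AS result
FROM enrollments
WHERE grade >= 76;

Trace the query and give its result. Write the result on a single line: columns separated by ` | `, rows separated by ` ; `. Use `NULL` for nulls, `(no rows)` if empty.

Rows where grade >= 76 → grade values: [84, 77].
SUM of non-NULL values = 161.

161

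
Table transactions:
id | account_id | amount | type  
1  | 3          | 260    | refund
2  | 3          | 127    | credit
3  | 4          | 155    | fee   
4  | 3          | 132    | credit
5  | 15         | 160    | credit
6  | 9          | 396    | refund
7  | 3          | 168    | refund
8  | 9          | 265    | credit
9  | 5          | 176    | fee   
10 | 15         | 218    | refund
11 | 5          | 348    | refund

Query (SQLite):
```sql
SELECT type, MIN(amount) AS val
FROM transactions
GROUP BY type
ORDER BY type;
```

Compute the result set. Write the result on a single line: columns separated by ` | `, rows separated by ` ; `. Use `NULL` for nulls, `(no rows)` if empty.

credit | 127 ; fee | 155 ; refund | 168

Partition transactions by type; compute MIN(amount) within each group.
  credit: ids {2, 4, 5, 8} → MIN(amount)=127
  fee: ids {3, 9} → MIN(amount)=155
  refund: ids {1, 6, 7, 10, 11} → MIN(amount)=168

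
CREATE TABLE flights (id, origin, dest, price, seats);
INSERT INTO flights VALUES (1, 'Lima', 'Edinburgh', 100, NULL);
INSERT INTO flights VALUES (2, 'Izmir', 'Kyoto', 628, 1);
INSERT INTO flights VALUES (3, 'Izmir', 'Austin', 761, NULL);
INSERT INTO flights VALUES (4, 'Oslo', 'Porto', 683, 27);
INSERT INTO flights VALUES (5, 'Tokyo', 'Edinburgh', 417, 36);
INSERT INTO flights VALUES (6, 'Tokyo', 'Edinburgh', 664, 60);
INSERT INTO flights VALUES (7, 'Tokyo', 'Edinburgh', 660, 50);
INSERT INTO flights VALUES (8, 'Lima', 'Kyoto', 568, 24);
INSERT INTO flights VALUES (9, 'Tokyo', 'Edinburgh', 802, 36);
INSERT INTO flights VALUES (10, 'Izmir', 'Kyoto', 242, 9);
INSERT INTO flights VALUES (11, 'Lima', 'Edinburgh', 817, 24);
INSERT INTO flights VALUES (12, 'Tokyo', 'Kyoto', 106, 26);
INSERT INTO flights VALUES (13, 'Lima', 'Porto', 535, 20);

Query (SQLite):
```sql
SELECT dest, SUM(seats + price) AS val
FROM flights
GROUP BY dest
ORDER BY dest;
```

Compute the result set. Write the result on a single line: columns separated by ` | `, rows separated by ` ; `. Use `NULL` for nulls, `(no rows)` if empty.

For each row compute seats + price.
Group by dest; take SUM of the expression per group.
  Austin: ids {3} → SUM(seats + price)=NULL
  Edinburgh: ids {1, 5, 6, 7, 9, 11} → SUM(seats + price)=3566
  Kyoto: ids {2, 8, 10, 12} → SUM(seats + price)=1604
  Porto: ids {4, 13} → SUM(seats + price)=1265

Austin | NULL ; Edinburgh | 3566 ; Kyoto | 1604 ; Porto | 1265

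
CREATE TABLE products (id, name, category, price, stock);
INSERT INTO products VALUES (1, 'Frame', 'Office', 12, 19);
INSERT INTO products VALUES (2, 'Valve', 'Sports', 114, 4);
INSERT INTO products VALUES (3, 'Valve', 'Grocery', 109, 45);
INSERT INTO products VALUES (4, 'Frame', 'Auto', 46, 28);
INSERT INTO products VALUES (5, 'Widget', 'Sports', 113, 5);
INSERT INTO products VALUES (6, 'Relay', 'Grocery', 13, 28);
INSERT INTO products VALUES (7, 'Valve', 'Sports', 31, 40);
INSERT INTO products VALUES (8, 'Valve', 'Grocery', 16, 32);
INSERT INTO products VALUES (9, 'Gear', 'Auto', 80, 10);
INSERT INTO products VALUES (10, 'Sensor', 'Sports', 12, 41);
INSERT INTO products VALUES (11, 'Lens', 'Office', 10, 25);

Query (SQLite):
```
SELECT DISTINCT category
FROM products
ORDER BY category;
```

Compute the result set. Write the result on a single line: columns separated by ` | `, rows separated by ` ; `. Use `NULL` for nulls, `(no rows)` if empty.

Auto ; Grocery ; Office ; Sports

Collect distinct category values from products.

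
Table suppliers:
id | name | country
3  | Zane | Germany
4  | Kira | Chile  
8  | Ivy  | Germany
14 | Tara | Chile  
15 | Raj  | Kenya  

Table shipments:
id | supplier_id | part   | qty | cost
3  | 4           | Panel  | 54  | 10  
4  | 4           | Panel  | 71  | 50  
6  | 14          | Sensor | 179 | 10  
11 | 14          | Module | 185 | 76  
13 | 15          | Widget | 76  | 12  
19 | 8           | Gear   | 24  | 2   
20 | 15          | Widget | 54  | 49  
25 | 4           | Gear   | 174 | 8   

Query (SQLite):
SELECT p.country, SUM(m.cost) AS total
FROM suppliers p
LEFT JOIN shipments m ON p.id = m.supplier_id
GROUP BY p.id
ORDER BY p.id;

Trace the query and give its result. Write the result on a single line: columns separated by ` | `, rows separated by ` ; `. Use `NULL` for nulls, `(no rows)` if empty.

LEFT JOIN keeps every suppliers row; unmatched ones get NULL for shipments columns.
Group by suppliers.id and compute SUM(m.cost). SUM over an all-NULL group is NULL.
  3: ids {—} → SUM(m.cost)=NULL
  4: ids {3, 4, 25} → SUM(m.cost)=68
  8: ids {19} → SUM(m.cost)=2
  14: ids {6, 11} → SUM(m.cost)=86
  15: ids {13, 20} → SUM(m.cost)=61

Germany | NULL ; Chile | 68 ; Germany | 2 ; Chile | 86 ; Kenya | 61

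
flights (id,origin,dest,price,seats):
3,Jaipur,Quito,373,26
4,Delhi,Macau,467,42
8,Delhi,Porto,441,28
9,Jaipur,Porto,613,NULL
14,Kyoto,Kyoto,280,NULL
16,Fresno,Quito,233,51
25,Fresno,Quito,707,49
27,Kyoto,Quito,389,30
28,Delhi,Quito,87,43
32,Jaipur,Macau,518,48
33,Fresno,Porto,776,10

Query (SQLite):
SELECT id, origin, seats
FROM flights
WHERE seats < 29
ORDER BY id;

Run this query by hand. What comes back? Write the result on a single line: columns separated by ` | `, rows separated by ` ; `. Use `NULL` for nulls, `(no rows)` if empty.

3 | Jaipur | 26 ; 8 | Delhi | 28 ; 33 | Fresno | 10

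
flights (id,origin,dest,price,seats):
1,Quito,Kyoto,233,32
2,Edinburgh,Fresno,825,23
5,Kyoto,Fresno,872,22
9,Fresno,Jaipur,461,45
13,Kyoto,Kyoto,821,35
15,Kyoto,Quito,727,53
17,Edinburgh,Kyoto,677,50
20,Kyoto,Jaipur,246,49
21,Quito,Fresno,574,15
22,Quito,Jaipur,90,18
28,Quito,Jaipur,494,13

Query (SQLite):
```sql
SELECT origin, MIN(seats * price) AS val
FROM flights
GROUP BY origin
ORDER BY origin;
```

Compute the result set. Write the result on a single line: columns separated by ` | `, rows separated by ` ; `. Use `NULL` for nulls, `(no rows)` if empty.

Edinburgh | 18975 ; Fresno | 20745 ; Kyoto | 12054 ; Quito | 1620

For each row compute seats * price.
Group by origin; take MIN of the expression per group.
  Edinburgh: ids {2, 17} → MIN(seats * price)=18975
  Fresno: ids {9} → MIN(seats * price)=20745
  Kyoto: ids {5, 13, 15, 20} → MIN(seats * price)=12054
  Quito: ids {1, 21, 22, 28} → MIN(seats * price)=1620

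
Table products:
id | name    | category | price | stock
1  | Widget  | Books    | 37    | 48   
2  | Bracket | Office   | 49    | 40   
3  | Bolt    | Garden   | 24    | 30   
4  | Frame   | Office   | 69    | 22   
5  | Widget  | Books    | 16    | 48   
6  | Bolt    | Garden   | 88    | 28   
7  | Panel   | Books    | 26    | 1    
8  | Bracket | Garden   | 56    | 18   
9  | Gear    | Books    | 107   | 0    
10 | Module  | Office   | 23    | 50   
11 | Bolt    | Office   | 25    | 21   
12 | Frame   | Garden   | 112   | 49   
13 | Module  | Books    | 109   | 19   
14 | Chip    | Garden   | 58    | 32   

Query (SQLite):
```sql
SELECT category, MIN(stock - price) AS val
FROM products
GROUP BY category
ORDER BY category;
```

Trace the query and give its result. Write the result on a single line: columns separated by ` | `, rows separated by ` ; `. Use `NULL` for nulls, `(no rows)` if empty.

Books | -107 ; Garden | -63 ; Office | -47

For each row compute stock - price.
Group by category; take MIN of the expression per group.
  Books: ids {1, 5, 7, 9, 13} → MIN(stock - price)=-107
  Garden: ids {3, 6, 8, 12, 14} → MIN(stock - price)=-63
  Office: ids {2, 4, 10, 11} → MIN(stock - price)=-47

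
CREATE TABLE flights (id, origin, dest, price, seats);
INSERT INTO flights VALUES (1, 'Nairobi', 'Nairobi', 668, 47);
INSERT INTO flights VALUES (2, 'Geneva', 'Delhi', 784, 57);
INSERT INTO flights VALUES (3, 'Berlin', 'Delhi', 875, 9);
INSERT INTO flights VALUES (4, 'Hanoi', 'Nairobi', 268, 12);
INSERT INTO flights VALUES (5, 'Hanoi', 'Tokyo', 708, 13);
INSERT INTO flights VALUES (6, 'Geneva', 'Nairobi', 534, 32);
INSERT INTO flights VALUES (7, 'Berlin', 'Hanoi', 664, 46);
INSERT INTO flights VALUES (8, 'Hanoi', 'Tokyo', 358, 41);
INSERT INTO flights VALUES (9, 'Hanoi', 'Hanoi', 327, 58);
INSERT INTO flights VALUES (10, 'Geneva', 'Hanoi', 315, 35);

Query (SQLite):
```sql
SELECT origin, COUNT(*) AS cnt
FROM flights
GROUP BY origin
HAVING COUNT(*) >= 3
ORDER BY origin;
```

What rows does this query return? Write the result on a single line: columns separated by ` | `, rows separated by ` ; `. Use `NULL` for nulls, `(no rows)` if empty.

Partition flights by origin; compute COUNT(*) within each group.
HAVING: keep groups with count ≥ 3.
  Berlin: ids {3, 7} → COUNT(*)=2
  Geneva: ids {2, 6, 10} → COUNT(*)=3
  Hanoi: ids {4, 5, 8, 9} → COUNT(*)=4
  Nairobi: ids {1} → COUNT(*)=1

Geneva | 3 ; Hanoi | 4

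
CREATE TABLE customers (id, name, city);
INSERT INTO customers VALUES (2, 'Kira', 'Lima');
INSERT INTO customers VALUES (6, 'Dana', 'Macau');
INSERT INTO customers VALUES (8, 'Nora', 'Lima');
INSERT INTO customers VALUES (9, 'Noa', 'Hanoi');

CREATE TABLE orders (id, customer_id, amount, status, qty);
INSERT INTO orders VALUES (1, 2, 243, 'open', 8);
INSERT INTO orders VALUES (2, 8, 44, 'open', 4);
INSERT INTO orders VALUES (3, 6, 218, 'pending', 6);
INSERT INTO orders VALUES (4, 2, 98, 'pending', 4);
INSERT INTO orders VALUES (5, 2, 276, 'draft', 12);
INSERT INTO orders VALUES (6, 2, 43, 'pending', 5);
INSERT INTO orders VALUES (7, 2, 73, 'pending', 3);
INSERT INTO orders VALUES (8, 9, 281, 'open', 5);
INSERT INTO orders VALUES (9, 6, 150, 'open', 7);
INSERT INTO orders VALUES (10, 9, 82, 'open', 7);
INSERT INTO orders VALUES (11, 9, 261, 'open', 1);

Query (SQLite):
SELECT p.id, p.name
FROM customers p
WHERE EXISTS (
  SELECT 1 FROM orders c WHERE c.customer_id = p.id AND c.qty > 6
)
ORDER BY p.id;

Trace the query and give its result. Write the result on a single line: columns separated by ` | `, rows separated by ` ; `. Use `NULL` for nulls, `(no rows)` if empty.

For each customers row, check whether any orders with matching customer_id has qty > 6.
Keep rows where that is true.

2 | Kira ; 6 | Dana ; 9 | Noa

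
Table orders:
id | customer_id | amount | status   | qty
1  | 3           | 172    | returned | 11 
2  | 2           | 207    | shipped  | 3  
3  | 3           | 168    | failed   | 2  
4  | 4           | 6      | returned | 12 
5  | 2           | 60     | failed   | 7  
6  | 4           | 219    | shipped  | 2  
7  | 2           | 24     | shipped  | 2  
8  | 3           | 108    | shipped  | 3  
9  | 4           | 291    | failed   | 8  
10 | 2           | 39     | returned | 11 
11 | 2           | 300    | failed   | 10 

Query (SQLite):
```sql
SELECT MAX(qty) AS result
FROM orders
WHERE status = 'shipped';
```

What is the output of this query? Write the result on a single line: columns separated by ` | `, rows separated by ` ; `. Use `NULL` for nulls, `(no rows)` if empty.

3

Rows where status='shipped' → qty values: [3, 2, 2, 3].
MAX of non-NULL values = 3.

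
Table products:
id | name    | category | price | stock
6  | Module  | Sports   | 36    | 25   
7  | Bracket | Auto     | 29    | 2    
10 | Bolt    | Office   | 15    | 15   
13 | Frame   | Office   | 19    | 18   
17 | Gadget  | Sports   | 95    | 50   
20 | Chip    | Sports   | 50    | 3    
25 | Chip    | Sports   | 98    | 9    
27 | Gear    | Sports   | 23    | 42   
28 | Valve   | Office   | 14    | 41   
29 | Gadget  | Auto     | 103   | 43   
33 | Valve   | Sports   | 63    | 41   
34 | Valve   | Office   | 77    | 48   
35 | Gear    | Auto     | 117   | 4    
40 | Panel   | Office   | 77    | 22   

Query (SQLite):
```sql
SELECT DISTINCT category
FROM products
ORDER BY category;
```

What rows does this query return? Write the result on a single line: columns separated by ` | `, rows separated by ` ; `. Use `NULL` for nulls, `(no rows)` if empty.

Collect distinct category values from products.

Auto ; Office ; Sports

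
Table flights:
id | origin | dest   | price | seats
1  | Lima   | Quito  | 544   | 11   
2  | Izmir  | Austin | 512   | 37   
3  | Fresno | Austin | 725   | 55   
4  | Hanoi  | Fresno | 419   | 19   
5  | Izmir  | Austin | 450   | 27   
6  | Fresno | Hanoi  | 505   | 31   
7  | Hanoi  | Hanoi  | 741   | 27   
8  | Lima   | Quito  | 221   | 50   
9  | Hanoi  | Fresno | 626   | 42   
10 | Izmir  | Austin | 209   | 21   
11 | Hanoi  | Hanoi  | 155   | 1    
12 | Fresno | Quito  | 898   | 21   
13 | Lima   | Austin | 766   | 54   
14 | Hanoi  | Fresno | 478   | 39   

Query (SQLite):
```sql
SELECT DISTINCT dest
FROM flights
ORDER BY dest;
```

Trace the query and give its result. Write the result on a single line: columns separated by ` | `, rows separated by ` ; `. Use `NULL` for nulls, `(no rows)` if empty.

Collect distinct dest values from flights.

Austin ; Fresno ; Hanoi ; Quito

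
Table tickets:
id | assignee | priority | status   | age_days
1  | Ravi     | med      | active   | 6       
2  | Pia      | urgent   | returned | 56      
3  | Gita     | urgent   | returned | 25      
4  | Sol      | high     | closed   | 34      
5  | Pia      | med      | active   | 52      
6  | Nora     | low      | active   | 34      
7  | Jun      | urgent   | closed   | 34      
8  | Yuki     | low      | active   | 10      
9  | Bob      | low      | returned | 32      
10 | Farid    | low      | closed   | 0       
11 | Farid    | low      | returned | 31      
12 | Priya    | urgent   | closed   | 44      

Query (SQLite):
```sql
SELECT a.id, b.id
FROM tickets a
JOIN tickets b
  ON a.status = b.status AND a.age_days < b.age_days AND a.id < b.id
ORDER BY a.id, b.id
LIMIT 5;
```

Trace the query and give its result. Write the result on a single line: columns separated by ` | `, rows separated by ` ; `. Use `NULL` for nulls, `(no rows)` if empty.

Pairs (a,b) with same status, a.age_days < b.age_days, a.id < b.id.
status groups: active:{1,5,6,8} closed:{4,7,10,12} returned:{2,3,9,11}
Ordered by (a.id, b.id); first 5.

1 | 5 ; 1 | 6 ; 1 | 8 ; 3 | 9 ; 3 | 11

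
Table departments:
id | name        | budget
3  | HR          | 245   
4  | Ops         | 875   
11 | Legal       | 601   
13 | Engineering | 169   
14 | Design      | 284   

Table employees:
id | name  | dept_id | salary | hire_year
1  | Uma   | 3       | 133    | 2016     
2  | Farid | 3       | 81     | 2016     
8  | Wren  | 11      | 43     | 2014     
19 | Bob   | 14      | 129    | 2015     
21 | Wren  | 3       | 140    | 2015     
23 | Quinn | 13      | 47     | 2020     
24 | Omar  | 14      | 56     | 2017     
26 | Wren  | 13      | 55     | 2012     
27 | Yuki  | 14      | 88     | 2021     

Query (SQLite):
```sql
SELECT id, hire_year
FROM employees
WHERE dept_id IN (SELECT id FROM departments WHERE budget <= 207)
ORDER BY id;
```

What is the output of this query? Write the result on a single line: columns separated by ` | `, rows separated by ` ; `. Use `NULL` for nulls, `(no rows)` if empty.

23 | 2020 ; 26 | 2012

Inner query: departments.id where budget <= 207.
Outer: keep employees rows whose dept_id is in that set.
Inner query → {13}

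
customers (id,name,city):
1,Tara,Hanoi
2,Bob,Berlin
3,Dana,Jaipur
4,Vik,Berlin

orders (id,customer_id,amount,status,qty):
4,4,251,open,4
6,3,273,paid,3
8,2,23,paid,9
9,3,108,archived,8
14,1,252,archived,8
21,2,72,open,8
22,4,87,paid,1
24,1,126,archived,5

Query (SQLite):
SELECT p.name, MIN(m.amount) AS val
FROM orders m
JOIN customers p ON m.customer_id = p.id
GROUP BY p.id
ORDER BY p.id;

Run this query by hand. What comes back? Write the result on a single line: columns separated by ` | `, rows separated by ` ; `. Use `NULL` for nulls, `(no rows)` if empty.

Tara | 126 ; Bob | 23 ; Dana | 108 ; Vik | 87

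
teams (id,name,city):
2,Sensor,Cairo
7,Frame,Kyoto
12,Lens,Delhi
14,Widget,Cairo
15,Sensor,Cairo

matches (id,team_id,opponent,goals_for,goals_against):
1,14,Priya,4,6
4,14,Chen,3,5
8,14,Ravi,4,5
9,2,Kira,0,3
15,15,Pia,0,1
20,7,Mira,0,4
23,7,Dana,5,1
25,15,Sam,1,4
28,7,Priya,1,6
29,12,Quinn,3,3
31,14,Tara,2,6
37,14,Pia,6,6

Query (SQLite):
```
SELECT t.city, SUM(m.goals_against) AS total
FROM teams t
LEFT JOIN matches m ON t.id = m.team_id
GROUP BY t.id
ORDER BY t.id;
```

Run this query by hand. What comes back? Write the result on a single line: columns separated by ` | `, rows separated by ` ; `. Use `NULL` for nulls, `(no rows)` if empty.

LEFT JOIN keeps every teams row; unmatched ones get NULL for matches columns.
Group by teams.id and compute SUM(m.goals_against). SUM over an all-NULL group is NULL.
  2: ids {9} → SUM(m.goals_against)=3
  7: ids {20, 23, 28} → SUM(m.goals_against)=11
  12: ids {29} → SUM(m.goals_against)=3
  14: ids {1, 4, 8, 31, 37} → SUM(m.goals_against)=28
  15: ids {15, 25} → SUM(m.goals_against)=5

Cairo | 3 ; Kyoto | 11 ; Delhi | 3 ; Cairo | 28 ; Cairo | 5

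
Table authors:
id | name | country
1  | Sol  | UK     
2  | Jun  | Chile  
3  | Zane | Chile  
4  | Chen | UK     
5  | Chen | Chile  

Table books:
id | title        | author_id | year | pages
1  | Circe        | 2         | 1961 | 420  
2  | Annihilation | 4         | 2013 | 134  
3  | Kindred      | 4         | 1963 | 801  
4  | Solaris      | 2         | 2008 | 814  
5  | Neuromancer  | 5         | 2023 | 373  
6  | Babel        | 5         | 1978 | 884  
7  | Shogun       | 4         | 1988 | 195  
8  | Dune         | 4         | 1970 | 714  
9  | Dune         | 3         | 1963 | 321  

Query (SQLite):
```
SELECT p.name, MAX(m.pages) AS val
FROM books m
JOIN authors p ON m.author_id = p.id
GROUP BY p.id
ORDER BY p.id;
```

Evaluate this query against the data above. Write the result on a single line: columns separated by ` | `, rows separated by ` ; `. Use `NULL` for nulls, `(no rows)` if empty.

Jun | 814 ; Zane | 321 ; Chen | 801 ; Chen | 884

Join each books row to its authors via author_id.
Group joined rows by authors.id; compute MAX(m.pages) per group.
  2: ids {1, 4} → MAX(m.pages)=814
  3: ids {9} → MAX(m.pages)=321
  4: ids {2, 3, 7, 8} → MAX(m.pages)=801
  5: ids {5, 6} → MAX(m.pages)=884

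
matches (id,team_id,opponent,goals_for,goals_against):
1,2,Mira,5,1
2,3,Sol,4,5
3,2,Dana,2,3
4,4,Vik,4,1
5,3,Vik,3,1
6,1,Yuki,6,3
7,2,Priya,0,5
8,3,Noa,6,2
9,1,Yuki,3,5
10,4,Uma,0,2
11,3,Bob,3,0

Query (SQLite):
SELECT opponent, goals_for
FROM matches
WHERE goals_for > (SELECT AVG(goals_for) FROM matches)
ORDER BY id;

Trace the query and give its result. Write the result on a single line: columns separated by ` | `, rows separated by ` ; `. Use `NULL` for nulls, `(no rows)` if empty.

Mira | 5 ; Sol | 4 ; Vik | 4 ; Yuki | 6 ; Noa | 6

Scalar subquery: AVG(goals_for) over all matches rows = 3.272727 (≈; comparison uses full precision).
Keep rows where goals_for > that value.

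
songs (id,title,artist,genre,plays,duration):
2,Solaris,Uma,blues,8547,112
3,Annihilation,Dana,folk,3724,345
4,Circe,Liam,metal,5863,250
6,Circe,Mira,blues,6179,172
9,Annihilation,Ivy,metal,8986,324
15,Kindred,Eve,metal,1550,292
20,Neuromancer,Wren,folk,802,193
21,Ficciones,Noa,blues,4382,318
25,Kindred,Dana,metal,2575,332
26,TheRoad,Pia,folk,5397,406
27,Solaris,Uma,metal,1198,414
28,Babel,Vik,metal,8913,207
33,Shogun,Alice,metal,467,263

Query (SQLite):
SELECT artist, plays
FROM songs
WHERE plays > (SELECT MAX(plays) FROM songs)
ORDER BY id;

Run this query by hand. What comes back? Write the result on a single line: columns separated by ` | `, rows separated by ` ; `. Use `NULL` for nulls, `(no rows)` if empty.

(no rows)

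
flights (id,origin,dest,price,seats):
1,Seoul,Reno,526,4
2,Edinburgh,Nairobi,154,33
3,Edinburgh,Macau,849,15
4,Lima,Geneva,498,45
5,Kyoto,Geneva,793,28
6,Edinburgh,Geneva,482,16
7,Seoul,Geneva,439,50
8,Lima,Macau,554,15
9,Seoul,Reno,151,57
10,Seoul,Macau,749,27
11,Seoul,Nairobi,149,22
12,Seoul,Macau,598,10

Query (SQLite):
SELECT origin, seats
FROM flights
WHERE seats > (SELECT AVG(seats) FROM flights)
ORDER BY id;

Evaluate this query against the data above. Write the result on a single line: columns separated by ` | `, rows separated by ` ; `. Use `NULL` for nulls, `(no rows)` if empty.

Edinburgh | 33 ; Lima | 45 ; Kyoto | 28 ; Seoul | 50 ; Seoul | 57 ; Seoul | 27

Scalar subquery: AVG(seats) over all flights rows = 26.833333 (≈; comparison uses full precision).
Keep rows where seats > that value.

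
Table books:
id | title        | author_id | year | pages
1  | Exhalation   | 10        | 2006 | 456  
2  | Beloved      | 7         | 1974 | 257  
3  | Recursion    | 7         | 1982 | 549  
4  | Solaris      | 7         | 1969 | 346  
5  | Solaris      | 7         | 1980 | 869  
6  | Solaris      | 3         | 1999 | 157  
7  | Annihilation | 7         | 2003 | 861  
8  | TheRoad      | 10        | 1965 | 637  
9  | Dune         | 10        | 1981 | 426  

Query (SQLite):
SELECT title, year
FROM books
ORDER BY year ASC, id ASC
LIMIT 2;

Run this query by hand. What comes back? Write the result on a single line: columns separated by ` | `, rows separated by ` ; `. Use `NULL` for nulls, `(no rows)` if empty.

TheRoad | 1965 ; Solaris | 1969

Sort by year asc, tiebreak id asc: (1965, id=8), (1969, id=4), (1974, id=2), (1980, id=5), (1981, id=9) …. Take first 2.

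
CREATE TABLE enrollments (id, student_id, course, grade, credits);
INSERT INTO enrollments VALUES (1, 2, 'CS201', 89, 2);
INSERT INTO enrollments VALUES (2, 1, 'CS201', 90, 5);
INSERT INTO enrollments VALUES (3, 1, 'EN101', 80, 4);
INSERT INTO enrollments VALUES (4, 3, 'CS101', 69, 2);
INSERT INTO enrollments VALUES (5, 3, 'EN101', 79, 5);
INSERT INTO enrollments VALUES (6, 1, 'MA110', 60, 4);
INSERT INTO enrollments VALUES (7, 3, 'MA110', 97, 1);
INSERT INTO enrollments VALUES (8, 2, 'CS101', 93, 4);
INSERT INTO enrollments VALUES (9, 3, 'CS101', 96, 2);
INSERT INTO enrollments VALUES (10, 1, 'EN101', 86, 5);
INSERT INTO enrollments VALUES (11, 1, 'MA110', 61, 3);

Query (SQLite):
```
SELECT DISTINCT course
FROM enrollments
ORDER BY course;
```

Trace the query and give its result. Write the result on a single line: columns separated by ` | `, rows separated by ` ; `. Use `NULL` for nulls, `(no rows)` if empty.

Collect distinct course values from enrollments.

CS101 ; CS201 ; EN101 ; MA110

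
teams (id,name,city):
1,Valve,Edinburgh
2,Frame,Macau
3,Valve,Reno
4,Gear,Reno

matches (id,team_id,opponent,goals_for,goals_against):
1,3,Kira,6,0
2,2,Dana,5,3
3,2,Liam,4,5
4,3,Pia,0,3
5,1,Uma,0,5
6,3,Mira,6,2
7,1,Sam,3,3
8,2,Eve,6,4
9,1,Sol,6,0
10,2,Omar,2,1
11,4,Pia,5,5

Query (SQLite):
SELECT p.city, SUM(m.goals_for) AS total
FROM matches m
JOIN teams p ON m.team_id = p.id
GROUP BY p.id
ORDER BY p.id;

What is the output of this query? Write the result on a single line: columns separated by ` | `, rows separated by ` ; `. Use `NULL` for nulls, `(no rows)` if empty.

Edinburgh | 9 ; Macau | 17 ; Reno | 12 ; Reno | 5

Join each matches row to its teams via team_id.
Group joined rows by teams.id; compute SUM(m.goals_for) per group.
  1: ids {5, 7, 9} → SUM(m.goals_for)=9
  2: ids {2, 3, 8, 10} → SUM(m.goals_for)=17
  3: ids {1, 4, 6} → SUM(m.goals_for)=12
  4: ids {11} → SUM(m.goals_for)=5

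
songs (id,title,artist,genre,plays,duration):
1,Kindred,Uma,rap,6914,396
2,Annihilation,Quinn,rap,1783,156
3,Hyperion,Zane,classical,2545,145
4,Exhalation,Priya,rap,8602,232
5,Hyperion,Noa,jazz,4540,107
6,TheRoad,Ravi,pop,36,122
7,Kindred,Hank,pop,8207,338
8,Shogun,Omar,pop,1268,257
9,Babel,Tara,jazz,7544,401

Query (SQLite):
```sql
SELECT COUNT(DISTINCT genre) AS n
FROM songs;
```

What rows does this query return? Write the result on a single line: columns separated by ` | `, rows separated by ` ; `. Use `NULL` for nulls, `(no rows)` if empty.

Count distinct non-NULL genre values.

4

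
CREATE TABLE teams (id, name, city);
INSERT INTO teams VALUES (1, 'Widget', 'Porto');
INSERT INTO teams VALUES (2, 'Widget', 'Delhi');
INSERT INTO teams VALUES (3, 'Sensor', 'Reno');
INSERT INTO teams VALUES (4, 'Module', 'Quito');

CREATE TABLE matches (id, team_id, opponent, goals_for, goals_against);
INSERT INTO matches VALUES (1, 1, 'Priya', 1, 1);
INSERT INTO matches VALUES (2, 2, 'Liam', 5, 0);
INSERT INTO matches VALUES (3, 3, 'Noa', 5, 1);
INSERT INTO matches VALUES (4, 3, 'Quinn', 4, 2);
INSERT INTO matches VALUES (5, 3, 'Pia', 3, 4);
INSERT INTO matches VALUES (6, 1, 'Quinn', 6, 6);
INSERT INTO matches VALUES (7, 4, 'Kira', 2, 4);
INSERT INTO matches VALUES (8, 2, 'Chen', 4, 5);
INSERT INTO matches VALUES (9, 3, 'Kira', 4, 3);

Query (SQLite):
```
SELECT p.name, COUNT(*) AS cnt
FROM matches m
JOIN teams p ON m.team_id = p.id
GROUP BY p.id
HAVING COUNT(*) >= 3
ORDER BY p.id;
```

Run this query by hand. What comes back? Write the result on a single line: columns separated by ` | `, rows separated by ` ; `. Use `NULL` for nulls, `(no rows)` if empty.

Join each matches row to its teams via team_id.
Group joined rows by teams.id; compute COUNT(*) per group.
HAVING: keep groups with count ≥ 3.
  1: ids {1, 6} → COUNT(*)=2
  2: ids {2, 8} → COUNT(*)=2
  3: ids {3, 4, 5, 9} → COUNT(*)=4
  4: ids {7} → COUNT(*)=1

Sensor | 4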